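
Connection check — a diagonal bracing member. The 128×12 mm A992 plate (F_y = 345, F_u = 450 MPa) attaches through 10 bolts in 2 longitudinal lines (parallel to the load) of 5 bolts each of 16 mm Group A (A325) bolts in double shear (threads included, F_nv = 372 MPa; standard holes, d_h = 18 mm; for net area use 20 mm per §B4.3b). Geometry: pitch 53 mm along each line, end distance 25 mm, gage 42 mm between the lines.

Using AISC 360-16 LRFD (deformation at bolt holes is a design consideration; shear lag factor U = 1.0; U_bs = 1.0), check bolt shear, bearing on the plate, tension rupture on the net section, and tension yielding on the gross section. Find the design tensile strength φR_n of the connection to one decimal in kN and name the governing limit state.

Bolt shear: A_b = π(16)²/4 = 201.06 mm². φR_n = 0.75 × 372 × 201.06 × 10 × 2 = 1121.9 kN.
Bearing (12 mm plate, F_u = 450 MPa): end bolts L_c = 25 − 18/2 = 16, R_n = min(1.2×16×12×450, 2.4×16×12×450) = 103.68 kN/bolt; interior L_c = 53 − 18 = 35, R_n = 207.36 kN/bolt. φR_n = 0.75 × (2×103.68 + 8×207.36) = 1399.7 kN.
Tension rupture (net): A_n = (128 − 2×20)×12 = 1056 mm² (U = 1.0, A_e = A_n). φR_n = 0.75 × 450 × 1056 = 356.4 kN.
Tension yield (gross): A_g = 128×12 = 1536 mm². φR_n = 0.90 × 345 × 1536 = 476.9 kN.
Governing: min(1121.9, 1399.7, 356.4, 476.9) = 356.4 kN → net-section rupture.

356.4 kN (net-section rupture governs)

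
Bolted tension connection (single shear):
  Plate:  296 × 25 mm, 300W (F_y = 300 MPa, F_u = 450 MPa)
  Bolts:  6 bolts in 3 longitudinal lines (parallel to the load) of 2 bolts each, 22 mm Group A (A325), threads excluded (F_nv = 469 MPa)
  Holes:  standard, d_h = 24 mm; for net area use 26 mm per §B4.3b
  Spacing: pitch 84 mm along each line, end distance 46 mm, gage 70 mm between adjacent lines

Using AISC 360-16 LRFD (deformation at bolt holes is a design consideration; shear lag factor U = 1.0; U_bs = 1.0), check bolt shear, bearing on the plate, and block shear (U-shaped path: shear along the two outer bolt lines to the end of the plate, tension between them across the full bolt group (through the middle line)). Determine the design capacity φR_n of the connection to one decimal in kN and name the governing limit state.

Bolt shear: A_b = π(22)²/4 = 380.13 mm². φR_n = 0.75 × 469 × 380.13 × 6 × 1 = 802.3 kN.
Bearing (25 mm plate, F_u = 450 MPa): end bolts L_c = 46 − 24/2 = 34, R_n = min(1.2×34×25×450, 2.4×22×25×450) = 459 kN/bolt; interior L_c = 84 − 24 = 60, R_n = 594 kN/bolt. φR_n = 0.75 × (3×459 + 3×594) = 2369.3 kN.
Block shear: shear path 2×[46+1×84] = 2×130 mm, A_gv = 6500, A_nv = 2×(130 − 1.5×26)×25 = 4550 mm²; tension across gage: (140 − 2×26)×25 = 2200 mm². R_n = min(0.6×450×4550, 0.6×300×6500) + 1.0×450×2200 = min(1228.5, 1170) + 990 = 2160 kN. φR_n = 0.75 × 2160 = 1620.0 kN.
Governing: min(802.3, 2369.3, 1620.0) = 802.3 kN → bolt shear.

802.3 kN (bolt shear governs)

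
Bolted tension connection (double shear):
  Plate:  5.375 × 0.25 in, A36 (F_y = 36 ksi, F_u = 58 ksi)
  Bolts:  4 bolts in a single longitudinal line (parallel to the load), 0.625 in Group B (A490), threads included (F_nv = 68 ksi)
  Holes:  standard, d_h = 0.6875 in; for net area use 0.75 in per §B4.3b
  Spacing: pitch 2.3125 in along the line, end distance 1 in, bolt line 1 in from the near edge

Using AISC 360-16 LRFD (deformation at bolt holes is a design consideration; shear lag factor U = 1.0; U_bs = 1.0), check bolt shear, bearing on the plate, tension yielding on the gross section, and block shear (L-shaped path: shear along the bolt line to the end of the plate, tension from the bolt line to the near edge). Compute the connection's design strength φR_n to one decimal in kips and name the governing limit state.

Bolt shear: A_b = π(0.625)²/4 = 0.3068 in². φR_n = 0.75 × 68 × 0.3068 × 4 × 2 = 125.2 kips.
Bearing (0.25 in plate, F_u = 58 ksi): end bolts L_c = 1 − 0.6875/2 = 0.65625, R_n = min(1.2×0.65625×0.25×58, 2.4×0.625×0.25×58) = 11.419 kips/bolt; interior L_c = 2.3125 − 0.6875 = 1.625, R_n = 21.75 kips/bolt. φR_n = 0.75 × (1×11.419 + 3×21.75) = 57.5 kips.
Tension yield (gross): A_g = 5.375×0.25 = 1.3438 in². φR_n = 0.90 × 36 × 1.3438 = 43.5 kips.
Block shear: shear path 1×[1+3×2.3125] = 1×7.9375 in, A_gv = 1.9844, A_nv = 1×(7.9375 − 3.5×0.75)×0.25 = 1.3281 in²; tension to near edge: (1 − 0.5×0.75)×0.25 = 0.15625 in². R_n = min(0.6×58×1.3281, 0.6×36×1.9844) + 1.0×58×0.15625 = min(46.218, 42.863) + 9.0625 = 51.926 kips. φR_n = 0.75 × 51.926 = 38.9 kips.
Governing: min(125.2, 57.5, 43.5, 38.9) = 38.9 kips → block shear.

38.9 kips (block shear governs)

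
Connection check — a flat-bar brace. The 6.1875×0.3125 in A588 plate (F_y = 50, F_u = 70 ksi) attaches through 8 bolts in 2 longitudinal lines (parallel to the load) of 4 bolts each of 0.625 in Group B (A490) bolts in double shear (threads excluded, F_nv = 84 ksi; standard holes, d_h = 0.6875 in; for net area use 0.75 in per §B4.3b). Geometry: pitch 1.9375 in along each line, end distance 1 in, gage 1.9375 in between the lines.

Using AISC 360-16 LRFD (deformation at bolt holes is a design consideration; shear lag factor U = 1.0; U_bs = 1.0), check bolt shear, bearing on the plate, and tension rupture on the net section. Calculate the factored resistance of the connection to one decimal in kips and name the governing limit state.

Bolt shear: A_b = π(0.625)²/4 = 0.3068 in². φR_n = 0.75 × 84 × 0.3068 × 8 × 2 = 309.3 kips.
Bearing (0.3125 in plate, F_u = 70 ksi): end bolts L_c = 1 − 0.6875/2 = 0.65625, R_n = min(1.2×0.65625×0.3125×70, 2.4×0.625×0.3125×70) = 17.227 kips/bolt; interior L_c = 1.9375 − 0.6875 = 1.25, R_n = 32.813 kips/bolt. φR_n = 0.75 × (2×17.227 + 6×32.813) = 173.5 kips.
Tension rupture (net): A_n = (6.1875 − 2×0.75)×0.3125 = 1.4648 in² (U = 1.0, A_e = A_n). φR_n = 0.75 × 70 × 1.4648 = 76.9 kips.
Governing: min(309.3, 173.5, 76.9) = 76.9 kips → net-section rupture.

76.9 kips (net-section rupture governs)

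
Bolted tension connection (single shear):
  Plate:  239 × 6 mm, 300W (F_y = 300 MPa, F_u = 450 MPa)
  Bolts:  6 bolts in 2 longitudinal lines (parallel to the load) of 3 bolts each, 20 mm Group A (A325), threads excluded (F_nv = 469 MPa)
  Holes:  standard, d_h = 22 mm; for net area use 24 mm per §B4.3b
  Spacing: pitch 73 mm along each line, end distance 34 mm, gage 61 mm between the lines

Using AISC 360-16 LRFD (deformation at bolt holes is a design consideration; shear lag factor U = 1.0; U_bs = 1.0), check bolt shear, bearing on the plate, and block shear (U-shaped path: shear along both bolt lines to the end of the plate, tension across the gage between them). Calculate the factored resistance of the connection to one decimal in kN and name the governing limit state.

Bolt shear: A_b = π(20)²/4 = 314.16 mm². φR_n = 0.75 × 469 × 314.16 × 6 × 1 = 663.0 kN.
Bearing (6 mm plate, F_u = 450 MPa): end bolts L_c = 34 − 22/2 = 23, R_n = min(1.2×23×6×450, 2.4×20×6×450) = 74.52 kN/bolt; interior L_c = 73 − 22 = 51, R_n = 129.6 kN/bolt. φR_n = 0.75 × (2×74.52 + 4×129.6) = 500.6 kN.
Block shear: shear path 2×[34+2×73] = 2×180 mm, A_gv = 2160, A_nv = 2×(180 − 2.5×24)×6 = 1440 mm²; tension across gage: (61 − 1×24)×6 = 222 mm². R_n = min(0.6×450×1440, 0.6×300×2160) + 1.0×450×222 = min(388.8, 388.8) + 99.9 = 488.7 kN. φR_n = 0.75 × 488.7 = 366.5 kN.
Governing: min(663.0, 500.6, 366.5) = 366.5 kN → block shear.

366.5 kN (block shear governs)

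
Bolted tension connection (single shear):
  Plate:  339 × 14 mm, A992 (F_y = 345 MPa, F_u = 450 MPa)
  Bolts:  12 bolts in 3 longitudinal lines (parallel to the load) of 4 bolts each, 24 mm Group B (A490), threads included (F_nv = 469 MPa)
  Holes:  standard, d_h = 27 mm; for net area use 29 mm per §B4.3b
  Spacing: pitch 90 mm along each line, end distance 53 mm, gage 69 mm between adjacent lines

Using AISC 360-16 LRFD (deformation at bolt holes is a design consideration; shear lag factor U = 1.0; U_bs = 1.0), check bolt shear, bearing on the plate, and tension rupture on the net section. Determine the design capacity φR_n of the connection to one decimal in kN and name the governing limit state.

Bolt shear: A_b = π(24)²/4 = 452.39 mm². φR_n = 0.75 × 469 × 452.39 × 12 × 1 = 1909.5 kN.
Bearing (14 mm plate, F_u = 450 MPa): end bolts L_c = 53 − 27/2 = 39.5, R_n = min(1.2×39.5×14×450, 2.4×24×14×450) = 298.62 kN/bolt; interior L_c = 90 − 27 = 63, R_n = 362.88 kN/bolt. φR_n = 0.75 × (3×298.62 + 9×362.88) = 3121.3 kN.
Tension rupture (net): A_n = (339 − 3×29)×14 = 3528 mm² (U = 1.0, A_e = A_n). φR_n = 0.75 × 450 × 3528 = 1190.7 kN.
Governing: min(1909.5, 3121.3, 1190.7) = 1190.7 kN → net-section rupture.

1190.7 kN (net-section rupture governs)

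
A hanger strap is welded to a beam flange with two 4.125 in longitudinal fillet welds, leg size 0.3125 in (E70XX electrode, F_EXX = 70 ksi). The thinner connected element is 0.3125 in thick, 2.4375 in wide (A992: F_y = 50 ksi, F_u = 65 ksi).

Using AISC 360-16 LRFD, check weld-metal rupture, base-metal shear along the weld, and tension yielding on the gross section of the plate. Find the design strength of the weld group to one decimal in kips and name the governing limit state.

Weld metal: throat = 0.707×0.3125 = 0.22094 in, L = 2×4.125 = 8.25 in. φR_n = 0.75 × 0.6 × 70 × 0.22094 × 8.25 = 57.4 kips.
Base metal shear (0.3125 in plate): yield φR_n = 1.0×0.6×50×0.3125×8.25 = 77.3 kips; rupture φR_n = 0.75×0.6×65×0.3125×8.25 = 75.4 kips; take 75.4 kips (rupture).
Tension yield (gross): A_g = 2.4375×0.3125 = 0.76172 in². φR_n = 0.90 × 50 × 0.76172 = 34.3 kips.
Governing: min(57.4, 75.4, 34.3) = 34.3 kips → gross-section yield.

34.3 kips (gross-section yield governs)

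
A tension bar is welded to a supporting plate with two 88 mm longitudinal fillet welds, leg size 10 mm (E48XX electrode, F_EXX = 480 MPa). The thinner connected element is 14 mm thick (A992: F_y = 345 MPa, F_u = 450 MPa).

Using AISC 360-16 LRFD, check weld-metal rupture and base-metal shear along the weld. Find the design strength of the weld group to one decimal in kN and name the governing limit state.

Weld metal: throat = 0.707×10 = 7.07 mm, L = 2×88 = 176 mm. φR_n = 0.75 × 0.6 × 480 × 7.07 × 176 = 268.8 kN.
Base metal shear (14 mm plate): yield φR_n = 1.0×0.6×345×14×176 = 510.0 kN; rupture φR_n = 0.75×0.6×450×14×176 = 499.0 kN; take 499.0 kN (rupture).
Governing: min(268.8, 499.0) = 268.8 kN → weld metal.

268.8 kN (weld metal governs)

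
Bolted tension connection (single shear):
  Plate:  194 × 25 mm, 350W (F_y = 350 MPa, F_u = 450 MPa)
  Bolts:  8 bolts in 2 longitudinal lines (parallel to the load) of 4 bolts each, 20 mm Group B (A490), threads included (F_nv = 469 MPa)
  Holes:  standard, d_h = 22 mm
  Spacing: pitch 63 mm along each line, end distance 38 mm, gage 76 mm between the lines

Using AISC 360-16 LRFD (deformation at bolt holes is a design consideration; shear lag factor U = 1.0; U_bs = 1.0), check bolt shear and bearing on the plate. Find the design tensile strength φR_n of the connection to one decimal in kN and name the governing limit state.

884.0 kN (bolt shear governs)

Bolt shear: A_b = π(20)²/4 = 314.16 mm². φR_n = 0.75 × 469 × 314.16 × 8 × 1 = 884.0 kN.
Bearing (25 mm plate, F_u = 450 MPa): end bolts L_c = 38 − 22/2 = 27, R_n = min(1.2×27×25×450, 2.4×20×25×450) = 364.5 kN/bolt; interior L_c = 63 − 22 = 41, R_n = 540 kN/bolt. φR_n = 0.75 × (2×364.5 + 6×540) = 2976.8 kN.
Governing: min(884.0, 2976.8) = 884.0 kN → bolt shear.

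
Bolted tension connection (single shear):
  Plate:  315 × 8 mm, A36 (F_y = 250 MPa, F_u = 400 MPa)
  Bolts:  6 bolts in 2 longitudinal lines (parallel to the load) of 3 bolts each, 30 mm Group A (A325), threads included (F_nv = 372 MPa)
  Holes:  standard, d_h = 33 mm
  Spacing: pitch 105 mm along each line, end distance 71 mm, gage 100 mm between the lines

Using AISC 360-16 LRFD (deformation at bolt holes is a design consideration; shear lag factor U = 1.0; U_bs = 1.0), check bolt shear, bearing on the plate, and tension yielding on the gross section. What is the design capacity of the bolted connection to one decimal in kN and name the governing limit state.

Bolt shear: A_b = π(30)²/4 = 706.86 mm². φR_n = 0.75 × 372 × 706.86 × 6 × 1 = 1183.3 kN.
Bearing (8 mm plate, F_u = 400 MPa): end bolts L_c = 71 − 33/2 = 54.5, R_n = min(1.2×54.5×8×400, 2.4×30×8×400) = 209.28 kN/bolt; interior L_c = 105 − 33 = 72, R_n = 230.4 kN/bolt. φR_n = 0.75 × (2×209.28 + 4×230.4) = 1005.1 kN.
Tension yield (gross): A_g = 315×8 = 2520 mm². φR_n = 0.90 × 250 × 2520 = 567.0 kN.
Governing: min(1183.3, 1005.1, 567.0) = 567.0 kN → gross-section yield.

567.0 kN (gross-section yield governs)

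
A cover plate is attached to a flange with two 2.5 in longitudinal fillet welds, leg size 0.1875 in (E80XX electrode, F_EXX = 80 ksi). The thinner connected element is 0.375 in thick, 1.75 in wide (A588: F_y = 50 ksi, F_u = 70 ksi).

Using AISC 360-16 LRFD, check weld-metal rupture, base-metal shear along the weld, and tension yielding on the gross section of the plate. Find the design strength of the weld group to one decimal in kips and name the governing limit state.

23.9 kips (weld metal governs)

Weld metal: throat = 0.707×0.1875 = 0.13256 in, L = 2×2.5 = 5 in. φR_n = 0.75 × 0.6 × 80 × 0.13256 × 5 = 23.9 kips.
Base metal shear (0.375 in plate): yield φR_n = 1.0×0.6×50×0.375×5 = 56.3 kips; rupture φR_n = 0.75×0.6×70×0.375×5 = 59.1 kips; take 56.3 kips (yield).
Tension yield (gross): A_g = 1.75×0.375 = 0.65625 in². φR_n = 0.90 × 50 × 0.65625 = 29.5 kips.
Governing: min(23.9, 56.3, 29.5) = 23.9 kips → weld metal.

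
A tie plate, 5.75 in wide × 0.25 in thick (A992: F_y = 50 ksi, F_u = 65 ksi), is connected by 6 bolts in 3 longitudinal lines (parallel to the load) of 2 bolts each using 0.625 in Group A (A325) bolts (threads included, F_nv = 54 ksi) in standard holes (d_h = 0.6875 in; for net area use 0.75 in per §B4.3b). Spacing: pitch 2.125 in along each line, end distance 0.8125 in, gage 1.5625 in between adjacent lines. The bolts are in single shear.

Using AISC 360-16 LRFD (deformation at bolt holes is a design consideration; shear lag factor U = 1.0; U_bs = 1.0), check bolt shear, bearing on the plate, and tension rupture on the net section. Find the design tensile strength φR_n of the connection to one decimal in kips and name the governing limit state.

42.7 kips (net-section rupture governs)

Bolt shear: A_b = π(0.625)²/4 = 0.3068 in². φR_n = 0.75 × 54 × 0.3068 × 6 × 1 = 74.6 kips.
Bearing (0.25 in plate, F_u = 65 ksi): end bolts L_c = 0.8125 − 0.6875/2 = 0.46875, R_n = min(1.2×0.46875×0.25×65, 2.4×0.625×0.25×65) = 9.1406 kips/bolt; interior L_c = 2.125 − 0.6875 = 1.4375, R_n = 24.375 kips/bolt. φR_n = 0.75 × (3×9.1406 + 3×24.375) = 75.4 kips.
Tension rupture (net): A_n = (5.75 − 3×0.75)×0.25 = 0.875 in² (U = 1.0, A_e = A_n). φR_n = 0.75 × 65 × 0.875 = 42.7 kips.
Governing: min(74.6, 75.4, 42.7) = 42.7 kips → net-section rupture.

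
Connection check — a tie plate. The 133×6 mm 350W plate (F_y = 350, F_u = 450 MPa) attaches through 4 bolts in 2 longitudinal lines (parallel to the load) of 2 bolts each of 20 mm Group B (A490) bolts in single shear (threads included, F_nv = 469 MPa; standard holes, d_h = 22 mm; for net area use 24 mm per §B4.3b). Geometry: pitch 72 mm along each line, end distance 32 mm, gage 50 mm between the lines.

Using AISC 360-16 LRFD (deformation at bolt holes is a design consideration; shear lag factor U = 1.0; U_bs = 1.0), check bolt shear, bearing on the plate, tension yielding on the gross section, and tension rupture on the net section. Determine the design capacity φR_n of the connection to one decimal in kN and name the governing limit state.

172.1 kN (net-section rupture governs)

Bolt shear: A_b = π(20)²/4 = 314.16 mm². φR_n = 0.75 × 469 × 314.16 × 4 × 1 = 442.0 kN.
Bearing (6 mm plate, F_u = 450 MPa): end bolts L_c = 32 − 22/2 = 21, R_n = min(1.2×21×6×450, 2.4×20×6×450) = 68.04 kN/bolt; interior L_c = 72 − 22 = 50, R_n = 129.6 kN/bolt. φR_n = 0.75 × (2×68.04 + 2×129.6) = 296.5 kN.
Tension yield (gross): A_g = 133×6 = 798 mm². φR_n = 0.90 × 350 × 798 = 251.4 kN.
Tension rupture (net): A_n = (133 − 2×24)×6 = 510 mm² (U = 1.0, A_e = A_n). φR_n = 0.75 × 450 × 510 = 172.1 kN.
Governing: min(442.0, 296.5, 251.4, 172.1) = 172.1 kN → net-section rupture.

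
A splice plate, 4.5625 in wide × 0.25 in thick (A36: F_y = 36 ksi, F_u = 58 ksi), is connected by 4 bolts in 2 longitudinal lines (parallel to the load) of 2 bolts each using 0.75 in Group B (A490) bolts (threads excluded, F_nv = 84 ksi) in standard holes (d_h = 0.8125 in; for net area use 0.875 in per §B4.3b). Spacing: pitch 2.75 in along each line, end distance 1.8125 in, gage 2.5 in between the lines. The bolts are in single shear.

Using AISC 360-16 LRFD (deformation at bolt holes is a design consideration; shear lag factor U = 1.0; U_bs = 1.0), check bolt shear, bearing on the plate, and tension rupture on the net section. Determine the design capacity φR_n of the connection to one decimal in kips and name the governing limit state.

Bolt shear: A_b = π(0.75)²/4 = 0.44179 in². φR_n = 0.75 × 84 × 0.44179 × 4 × 1 = 111.3 kips.
Bearing (0.25 in plate, F_u = 58 ksi): end bolts L_c = 1.8125 − 0.8125/2 = 1.40625, R_n = min(1.2×1.40625×0.25×58, 2.4×0.75×0.25×58) = 24.469 kips/bolt; interior L_c = 2.75 − 0.8125 = 1.9375, R_n = 26.1 kips/bolt. φR_n = 0.75 × (2×24.469 + 2×26.1) = 75.9 kips.
Tension rupture (net): A_n = (4.5625 − 2×0.875)×0.25 = 0.70313 in² (U = 1.0, A_e = A_n). φR_n = 0.75 × 58 × 0.70313 = 30.6 kips.
Governing: min(111.3, 75.9, 30.6) = 30.6 kips → net-section rupture.

30.6 kips (net-section rupture governs)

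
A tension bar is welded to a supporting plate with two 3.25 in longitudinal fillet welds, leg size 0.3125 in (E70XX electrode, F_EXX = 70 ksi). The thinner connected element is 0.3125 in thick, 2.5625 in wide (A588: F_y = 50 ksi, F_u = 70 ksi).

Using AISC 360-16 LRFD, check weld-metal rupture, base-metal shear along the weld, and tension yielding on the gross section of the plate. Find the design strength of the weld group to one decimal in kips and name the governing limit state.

36.0 kips (gross-section yield governs)

Weld metal: throat = 0.707×0.3125 = 0.22094 in, L = 2×3.25 = 6.5 in. φR_n = 0.75 × 0.6 × 70 × 0.22094 × 6.5 = 45.2 kips.
Base metal shear (0.3125 in plate): yield φR_n = 1.0×0.6×50×0.3125×6.5 = 60.9 kips; rupture φR_n = 0.75×0.6×70×0.3125×6.5 = 64.0 kips; take 60.9 kips (yield).
Tension yield (gross): A_g = 2.5625×0.3125 = 0.80078 in². φR_n = 0.90 × 50 × 0.80078 = 36.0 kips.
Governing: min(45.2, 60.9, 36.0) = 36.0 kips → gross-section yield.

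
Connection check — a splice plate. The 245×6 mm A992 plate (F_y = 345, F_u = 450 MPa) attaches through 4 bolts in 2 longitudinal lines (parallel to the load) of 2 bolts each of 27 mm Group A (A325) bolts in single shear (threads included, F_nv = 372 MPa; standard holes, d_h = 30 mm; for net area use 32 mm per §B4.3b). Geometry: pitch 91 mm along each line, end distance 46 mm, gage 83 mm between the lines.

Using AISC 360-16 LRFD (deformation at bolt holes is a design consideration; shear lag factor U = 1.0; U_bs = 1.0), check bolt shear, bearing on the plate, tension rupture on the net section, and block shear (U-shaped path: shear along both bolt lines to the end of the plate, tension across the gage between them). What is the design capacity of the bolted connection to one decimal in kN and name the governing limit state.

319.5 kN (block shear governs)

Bolt shear: A_b = π(27)²/4 = 572.56 mm². φR_n = 0.75 × 372 × 572.56 × 4 × 1 = 639.0 kN.
Bearing (6 mm plate, F_u = 450 MPa): end bolts L_c = 46 − 30/2 = 31, R_n = min(1.2×31×6×450, 2.4×27×6×450) = 100.44 kN/bolt; interior L_c = 91 − 30 = 61, R_n = 174.96 kN/bolt. φR_n = 0.75 × (2×100.44 + 2×174.96) = 413.1 kN.
Tension rupture (net): A_n = (245 − 2×32)×6 = 1086 mm² (U = 1.0, A_e = A_n). φR_n = 0.75 × 450 × 1086 = 366.5 kN.
Block shear: shear path 2×[46+1×91] = 2×137 mm, A_gv = 1644, A_nv = 2×(137 − 1.5×32)×6 = 1068 mm²; tension across gage: (83 − 1×32)×6 = 306 mm². R_n = min(0.6×450×1068, 0.6×345×1644) + 1.0×450×306 = min(288.36, 340.31) + 137.7 = 426.06 kN. φR_n = 0.75 × 426.06 = 319.5 kN.
Governing: min(639.0, 413.1, 366.5, 319.5) = 319.5 kN → block shear.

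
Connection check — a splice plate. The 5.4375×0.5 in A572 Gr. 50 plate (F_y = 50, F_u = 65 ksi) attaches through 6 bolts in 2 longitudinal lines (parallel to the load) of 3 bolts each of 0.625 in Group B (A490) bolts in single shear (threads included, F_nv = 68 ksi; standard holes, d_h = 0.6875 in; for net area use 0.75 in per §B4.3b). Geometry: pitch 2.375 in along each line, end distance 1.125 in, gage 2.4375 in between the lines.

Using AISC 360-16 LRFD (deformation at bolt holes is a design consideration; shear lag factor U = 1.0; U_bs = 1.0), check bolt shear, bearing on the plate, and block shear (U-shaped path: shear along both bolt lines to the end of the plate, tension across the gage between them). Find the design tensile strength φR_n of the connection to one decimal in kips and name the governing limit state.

Bolt shear: A_b = π(0.625)²/4 = 0.3068 in². φR_n = 0.75 × 68 × 0.3068 × 6 × 1 = 93.9 kips.
Bearing (0.5 in plate, F_u = 65 ksi): end bolts L_c = 1.125 − 0.6875/2 = 0.78125, R_n = min(1.2×0.78125×0.5×65, 2.4×0.625×0.5×65) = 30.469 kips/bolt; interior L_c = 2.375 − 0.6875 = 1.6875, R_n = 48.75 kips/bolt. φR_n = 0.75 × (2×30.469 + 4×48.75) = 192.0 kips.
Block shear: shear path 2×[1.125+2×2.375] = 2×5.875 in, A_gv = 5.875, A_nv = 2×(5.875 − 2.5×0.75)×0.5 = 4 in²; tension across gage: (2.4375 − 1×0.75)×0.5 = 0.84375 in². R_n = min(0.6×65×4, 0.6×50×5.875) + 1.0×65×0.84375 = min(156, 176.25) + 54.844 = 210.84 kips. φR_n = 0.75 × 210.84 = 158.1 kips.
Governing: min(93.9, 192.0, 158.1) = 93.9 kips → bolt shear.

93.9 kips (bolt shear governs)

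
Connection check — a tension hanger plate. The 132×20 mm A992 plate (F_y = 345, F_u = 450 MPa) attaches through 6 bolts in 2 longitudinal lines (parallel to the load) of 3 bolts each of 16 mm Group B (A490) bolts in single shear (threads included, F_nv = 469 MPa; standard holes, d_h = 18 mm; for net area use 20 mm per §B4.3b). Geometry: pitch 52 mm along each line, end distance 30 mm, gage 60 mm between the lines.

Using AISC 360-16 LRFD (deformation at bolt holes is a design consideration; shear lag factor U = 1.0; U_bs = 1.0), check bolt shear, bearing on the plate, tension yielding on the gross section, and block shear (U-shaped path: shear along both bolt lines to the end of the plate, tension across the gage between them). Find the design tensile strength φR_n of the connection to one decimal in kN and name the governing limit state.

Bolt shear: A_b = π(16)²/4 = 201.06 mm². φR_n = 0.75 × 469 × 201.06 × 6 × 1 = 424.3 kN.
Bearing (20 mm plate, F_u = 450 MPa): end bolts L_c = 30 − 18/2 = 21, R_n = min(1.2×21×20×450, 2.4×16×20×450) = 226.8 kN/bolt; interior L_c = 52 − 18 = 34, R_n = 345.6 kN/bolt. φR_n = 0.75 × (2×226.8 + 4×345.6) = 1377.0 kN.
Tension yield (gross): A_g = 132×20 = 2640 mm². φR_n = 0.90 × 345 × 2640 = 819.7 kN.
Block shear: shear path 2×[30+2×52] = 2×134 mm, A_gv = 5360, A_nv = 2×(134 − 2.5×20)×20 = 3360 mm²; tension across gage: (60 − 1×20)×20 = 800 mm². R_n = min(0.6×450×3360, 0.6×345×5360) + 1.0×450×800 = min(907.2, 1109.5) + 360 = 1267.2 kN. φR_n = 0.75 × 1267.2 = 950.4 kN.
Governing: min(424.3, 1377.0, 819.7, 950.4) = 424.3 kN → bolt shear.

424.3 kN (bolt shear governs)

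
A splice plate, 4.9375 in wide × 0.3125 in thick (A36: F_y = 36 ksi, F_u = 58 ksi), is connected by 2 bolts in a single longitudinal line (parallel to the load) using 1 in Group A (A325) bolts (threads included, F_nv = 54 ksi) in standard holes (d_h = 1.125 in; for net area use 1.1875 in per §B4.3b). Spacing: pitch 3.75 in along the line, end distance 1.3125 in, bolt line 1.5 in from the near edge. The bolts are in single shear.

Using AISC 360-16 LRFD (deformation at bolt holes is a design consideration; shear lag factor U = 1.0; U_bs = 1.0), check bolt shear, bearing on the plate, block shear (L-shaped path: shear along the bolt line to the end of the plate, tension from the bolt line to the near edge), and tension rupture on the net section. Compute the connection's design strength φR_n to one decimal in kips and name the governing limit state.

37.9 kips (block shear governs)

Bolt shear: A_b = π(1)²/4 = 0.7854 in². φR_n = 0.75 × 54 × 0.7854 × 2 × 1 = 63.6 kips.
Bearing (0.3125 in plate, F_u = 58 ksi): end bolts L_c = 1.3125 − 1.125/2 = 0.75, R_n = min(1.2×0.75×0.3125×58, 2.4×1×0.3125×58) = 16.313 kips/bolt; interior L_c = 3.75 − 1.125 = 2.625, R_n = 43.5 kips/bolt. φR_n = 0.75 × (1×16.313 + 1×43.5) = 44.9 kips.
Block shear: shear path 1×[1.3125+1×3.75] = 1×5.0625 in, A_gv = 1.582, A_nv = 1×(5.0625 − 1.5×1.1875)×0.3125 = 1.0254 in²; tension to near edge: (1.5 − 0.5×1.1875)×0.3125 = 0.2832 in². R_n = min(0.6×58×1.0254, 0.6×36×1.582) + 1.0×58×0.2832 = min(35.684, 34.171) + 16.426 = 50.597 kips. φR_n = 0.75 × 50.597 = 37.9 kips.
Tension rupture (net): A_n = (4.9375 − 1×1.1875)×0.3125 = 1.1719 in² (U = 1.0, A_e = A_n). φR_n = 0.75 × 58 × 1.1719 = 51.0 kips.
Governing: min(63.6, 44.9, 37.9, 51.0) = 37.9 kips → block shear.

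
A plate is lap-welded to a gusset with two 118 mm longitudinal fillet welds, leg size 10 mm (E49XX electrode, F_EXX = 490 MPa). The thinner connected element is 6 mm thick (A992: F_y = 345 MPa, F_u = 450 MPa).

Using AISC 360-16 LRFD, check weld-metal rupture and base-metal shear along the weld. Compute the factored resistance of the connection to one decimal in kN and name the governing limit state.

Weld metal: throat = 0.707×10 = 7.07 mm, L = 2×118 = 236 mm. φR_n = 0.75 × 0.6 × 490 × 7.07 × 236 = 367.9 kN.
Base metal shear (6 mm plate): yield φR_n = 1.0×0.6×345×6×236 = 293.1 kN; rupture φR_n = 0.75×0.6×450×6×236 = 286.7 kN; take 286.7 kN (rupture).
Governing: min(367.9, 286.7) = 286.7 kN → base-metal shear.

286.7 kN (base-metal shear governs)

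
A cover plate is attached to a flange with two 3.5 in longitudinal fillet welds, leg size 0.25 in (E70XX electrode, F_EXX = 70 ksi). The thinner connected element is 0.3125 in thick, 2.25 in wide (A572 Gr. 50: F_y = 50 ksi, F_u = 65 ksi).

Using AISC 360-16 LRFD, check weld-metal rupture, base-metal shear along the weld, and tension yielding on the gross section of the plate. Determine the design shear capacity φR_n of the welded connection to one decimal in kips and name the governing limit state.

31.6 kips (gross-section yield governs)

Weld metal: throat = 0.707×0.25 = 0.17675 in, L = 2×3.5 = 7 in. φR_n = 0.75 × 0.6 × 70 × 0.17675 × 7 = 39.0 kips.
Base metal shear (0.3125 in plate): yield φR_n = 1.0×0.6×50×0.3125×7 = 65.6 kips; rupture φR_n = 0.75×0.6×65×0.3125×7 = 64.0 kips; take 64.0 kips (rupture).
Tension yield (gross): A_g = 2.25×0.3125 = 0.70313 in². φR_n = 0.90 × 50 × 0.70313 = 31.6 kips.
Governing: min(39.0, 64.0, 31.6) = 31.6 kips → gross-section yield.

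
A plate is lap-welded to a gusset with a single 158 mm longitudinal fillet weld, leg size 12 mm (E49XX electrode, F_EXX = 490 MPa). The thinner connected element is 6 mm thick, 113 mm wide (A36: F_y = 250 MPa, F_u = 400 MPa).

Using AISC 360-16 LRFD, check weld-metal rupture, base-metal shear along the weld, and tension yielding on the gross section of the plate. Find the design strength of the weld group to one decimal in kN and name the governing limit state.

142.2 kN (base-metal shear governs)

Weld metal: throat = 0.707×12 = 8.484 mm, L = 158 mm. φR_n = 0.75 × 0.6 × 490 × 8.484 × 158 = 295.6 kN.
Base metal shear (6 mm plate): yield φR_n = 1.0×0.6×250×6×158 = 142.2 kN; rupture φR_n = 0.75×0.6×400×6×158 = 170.6 kN; take 142.2 kN (yield).
Tension yield (gross): A_g = 113×6 = 678 mm². φR_n = 0.90 × 250 × 678 = 152.6 kN.
Governing: min(295.6, 142.2, 152.6) = 142.2 kN → base-metal shear.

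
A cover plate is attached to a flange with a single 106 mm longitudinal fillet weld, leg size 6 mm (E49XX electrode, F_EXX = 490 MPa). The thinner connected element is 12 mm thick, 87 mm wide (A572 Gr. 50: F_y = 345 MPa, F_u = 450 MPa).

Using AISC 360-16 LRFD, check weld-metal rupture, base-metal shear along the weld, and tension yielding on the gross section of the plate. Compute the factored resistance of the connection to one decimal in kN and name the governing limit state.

Weld metal: throat = 0.707×6 = 4.242 mm, L = 106 mm. φR_n = 0.75 × 0.6 × 490 × 4.242 × 106 = 99.1 kN.
Base metal shear (12 mm plate): yield φR_n = 1.0×0.6×345×12×106 = 263.3 kN; rupture φR_n = 0.75×0.6×450×12×106 = 257.6 kN; take 257.6 kN (rupture).
Tension yield (gross): A_g = 87×12 = 1044 mm². φR_n = 0.90 × 345 × 1044 = 324.2 kN.
Governing: min(99.1, 257.6, 324.2) = 99.1 kN → weld metal.

99.1 kN (weld metal governs)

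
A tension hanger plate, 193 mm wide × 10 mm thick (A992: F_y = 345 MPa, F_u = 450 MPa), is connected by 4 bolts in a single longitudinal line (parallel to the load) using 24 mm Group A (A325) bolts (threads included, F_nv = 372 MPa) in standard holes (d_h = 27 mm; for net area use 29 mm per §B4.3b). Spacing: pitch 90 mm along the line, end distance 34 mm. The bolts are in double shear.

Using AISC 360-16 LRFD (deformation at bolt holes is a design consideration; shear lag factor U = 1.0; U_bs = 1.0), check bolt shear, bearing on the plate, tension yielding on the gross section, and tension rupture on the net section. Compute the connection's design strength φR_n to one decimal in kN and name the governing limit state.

553.5 kN (net-section rupture governs)

Bolt shear: A_b = π(24)²/4 = 452.39 mm². φR_n = 0.75 × 372 × 452.39 × 4 × 2 = 1009.7 kN.
Bearing (10 mm plate, F_u = 450 MPa): end bolts L_c = 34 − 27/2 = 20.5, R_n = min(1.2×20.5×10×450, 2.4×24×10×450) = 110.7 kN/bolt; interior L_c = 90 − 27 = 63, R_n = 259.2 kN/bolt. φR_n = 0.75 × (1×110.7 + 3×259.2) = 666.2 kN.
Tension yield (gross): A_g = 193×10 = 1930 mm². φR_n = 0.90 × 345 × 1930 = 599.3 kN.
Tension rupture (net): A_n = (193 − 1×29)×10 = 1640 mm² (U = 1.0, A_e = A_n). φR_n = 0.75 × 450 × 1640 = 553.5 kN.
Governing: min(1009.7, 666.2, 599.3, 553.5) = 553.5 kN → net-section rupture.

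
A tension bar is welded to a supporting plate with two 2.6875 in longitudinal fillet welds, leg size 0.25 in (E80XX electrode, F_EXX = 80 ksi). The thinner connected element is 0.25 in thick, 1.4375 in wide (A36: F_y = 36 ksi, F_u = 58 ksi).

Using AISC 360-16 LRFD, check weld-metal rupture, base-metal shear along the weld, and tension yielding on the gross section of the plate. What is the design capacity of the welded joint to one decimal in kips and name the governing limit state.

11.6 kips (gross-section yield governs)

Weld metal: throat = 0.707×0.25 = 0.17675 in, L = 2×2.6875 = 5.375 in. φR_n = 0.75 × 0.6 × 80 × 0.17675 × 5.375 = 34.2 kips.
Base metal shear (0.25 in plate): yield φR_n = 1.0×0.6×36×0.25×5.375 = 29.0 kips; rupture φR_n = 0.75×0.6×58×0.25×5.375 = 35.1 kips; take 29.0 kips (yield).
Tension yield (gross): A_g = 1.4375×0.25 = 0.35938 in². φR_n = 0.90 × 36 × 0.35938 = 11.6 kips.
Governing: min(34.2, 29.0, 11.6) = 11.6 kips → gross-section yield.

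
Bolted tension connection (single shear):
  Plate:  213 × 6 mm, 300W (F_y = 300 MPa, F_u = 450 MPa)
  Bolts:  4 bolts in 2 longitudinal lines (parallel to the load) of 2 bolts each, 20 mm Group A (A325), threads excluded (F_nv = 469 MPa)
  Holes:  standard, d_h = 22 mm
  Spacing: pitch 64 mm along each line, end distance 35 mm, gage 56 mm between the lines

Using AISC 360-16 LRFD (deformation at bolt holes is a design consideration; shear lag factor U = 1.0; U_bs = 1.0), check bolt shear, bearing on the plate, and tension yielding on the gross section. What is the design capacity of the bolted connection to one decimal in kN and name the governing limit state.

311.0 kN (bearing governs)

Bolt shear: A_b = π(20)²/4 = 314.16 mm². φR_n = 0.75 × 469 × 314.16 × 4 × 1 = 442.0 kN.
Bearing (6 mm plate, F_u = 450 MPa): end bolts L_c = 35 − 22/2 = 24, R_n = min(1.2×24×6×450, 2.4×20×6×450) = 77.76 kN/bolt; interior L_c = 64 − 22 = 42, R_n = 129.6 kN/bolt. φR_n = 0.75 × (2×77.76 + 2×129.6) = 311.0 kN.
Tension yield (gross): A_g = 213×6 = 1278 mm². φR_n = 0.90 × 300 × 1278 = 345.1 kN.
Governing: min(442.0, 311.0, 345.1) = 311.0 kN → bearing.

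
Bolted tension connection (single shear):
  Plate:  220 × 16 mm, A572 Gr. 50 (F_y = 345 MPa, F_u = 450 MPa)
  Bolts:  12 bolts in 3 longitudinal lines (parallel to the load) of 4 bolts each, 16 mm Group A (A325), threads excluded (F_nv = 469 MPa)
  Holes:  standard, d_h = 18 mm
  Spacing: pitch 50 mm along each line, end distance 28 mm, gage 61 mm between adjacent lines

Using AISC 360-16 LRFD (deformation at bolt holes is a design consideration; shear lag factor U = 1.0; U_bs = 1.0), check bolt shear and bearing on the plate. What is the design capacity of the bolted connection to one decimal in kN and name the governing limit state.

Bolt shear: A_b = π(16)²/4 = 201.06 mm². φR_n = 0.75 × 469 × 201.06 × 12 × 1 = 848.7 kN.
Bearing (16 mm plate, F_u = 450 MPa): end bolts L_c = 28 − 18/2 = 19, R_n = min(1.2×19×16×450, 2.4×16×16×450) = 164.16 kN/bolt; interior L_c = 50 − 18 = 32, R_n = 276.48 kN/bolt. φR_n = 0.75 × (3×164.16 + 9×276.48) = 2235.6 kN.
Governing: min(848.7, 2235.6) = 848.7 kN → bolt shear.

848.7 kN (bolt shear governs)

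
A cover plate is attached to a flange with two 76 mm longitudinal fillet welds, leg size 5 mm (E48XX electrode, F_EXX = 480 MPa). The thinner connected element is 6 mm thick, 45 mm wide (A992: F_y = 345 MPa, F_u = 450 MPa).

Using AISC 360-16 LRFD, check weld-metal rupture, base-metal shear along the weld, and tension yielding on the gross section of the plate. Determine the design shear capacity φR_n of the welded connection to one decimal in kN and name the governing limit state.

Weld metal: throat = 0.707×5 = 3.535 mm, L = 2×76 = 152 mm. φR_n = 0.75 × 0.6 × 480 × 3.535 × 152 = 116.1 kN.
Base metal shear (6 mm plate): yield φR_n = 1.0×0.6×345×6×152 = 188.8 kN; rupture φR_n = 0.75×0.6×450×6×152 = 184.7 kN; take 184.7 kN (rupture).
Tension yield (gross): A_g = 45×6 = 270 mm². φR_n = 0.90 × 345 × 270 = 83.8 kN.
Governing: min(116.1, 184.7, 83.8) = 83.8 kN → gross-section yield.

83.8 kN (gross-section yield governs)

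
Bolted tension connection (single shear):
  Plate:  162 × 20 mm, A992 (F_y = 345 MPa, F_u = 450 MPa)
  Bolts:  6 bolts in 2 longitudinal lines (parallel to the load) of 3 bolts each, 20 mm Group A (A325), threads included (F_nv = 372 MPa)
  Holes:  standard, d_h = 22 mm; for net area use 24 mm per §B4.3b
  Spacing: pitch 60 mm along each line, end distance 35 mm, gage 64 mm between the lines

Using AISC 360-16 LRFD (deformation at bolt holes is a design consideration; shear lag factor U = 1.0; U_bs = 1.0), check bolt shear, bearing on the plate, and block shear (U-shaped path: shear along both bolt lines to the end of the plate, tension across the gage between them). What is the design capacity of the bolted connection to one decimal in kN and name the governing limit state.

Bolt shear: A_b = π(20)²/4 = 314.16 mm². φR_n = 0.75 × 372 × 314.16 × 6 × 1 = 525.9 kN.
Bearing (20 mm plate, F_u = 450 MPa): end bolts L_c = 35 − 22/2 = 24, R_n = min(1.2×24×20×450, 2.4×20×20×450) = 259.2 kN/bolt; interior L_c = 60 − 22 = 38, R_n = 410.4 kN/bolt. φR_n = 0.75 × (2×259.2 + 4×410.4) = 1620.0 kN.
Block shear: shear path 2×[35+2×60] = 2×155 mm, A_gv = 6200, A_nv = 2×(155 − 2.5×24)×20 = 3800 mm²; tension across gage: (64 − 1×24)×20 = 800 mm². R_n = min(0.6×450×3800, 0.6×345×6200) + 1.0×450×800 = min(1026, 1283.4) + 360 = 1386 kN. φR_n = 0.75 × 1386 = 1039.5 kN.
Governing: min(525.9, 1620.0, 1039.5) = 525.9 kN → bolt shear.

525.9 kN (bolt shear governs)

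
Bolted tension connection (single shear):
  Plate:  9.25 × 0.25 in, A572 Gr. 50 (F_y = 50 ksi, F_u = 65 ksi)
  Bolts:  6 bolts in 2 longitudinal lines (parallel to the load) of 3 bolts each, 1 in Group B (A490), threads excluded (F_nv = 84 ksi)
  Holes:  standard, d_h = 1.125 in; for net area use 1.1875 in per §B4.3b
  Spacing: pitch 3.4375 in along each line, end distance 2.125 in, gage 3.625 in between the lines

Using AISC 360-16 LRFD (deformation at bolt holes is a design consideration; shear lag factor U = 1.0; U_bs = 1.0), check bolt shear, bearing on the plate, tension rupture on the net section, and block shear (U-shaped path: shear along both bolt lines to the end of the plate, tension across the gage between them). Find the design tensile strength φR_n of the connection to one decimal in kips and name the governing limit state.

Bolt shear: A_b = π(1)²/4 = 0.7854 in². φR_n = 0.75 × 84 × 0.7854 × 6 × 1 = 296.9 kips.
Bearing (0.25 in plate, F_u = 65 ksi): end bolts L_c = 2.125 − 1.125/2 = 1.5625, R_n = min(1.2×1.5625×0.25×65, 2.4×1×0.25×65) = 30.469 kips/bolt; interior L_c = 3.4375 − 1.125 = 2.3125, R_n = 39 kips/bolt. φR_n = 0.75 × (2×30.469 + 4×39) = 162.7 kips.
Tension rupture (net): A_n = (9.25 − 2×1.1875)×0.25 = 1.7188 in² (U = 1.0, A_e = A_n). φR_n = 0.75 × 65 × 1.7188 = 83.8 kips.
Block shear: shear path 2×[2.125+2×3.4375] = 2×9 in, A_gv = 4.5, A_nv = 2×(9 − 2.5×1.1875)×0.25 = 3.0156 in²; tension across gage: (3.625 − 1×1.1875)×0.25 = 0.60938 in². R_n = min(0.6×65×3.0156, 0.6×50×4.5) + 1.0×65×0.60938 = min(117.61, 135) + 39.61 = 157.22 kips. φR_n = 0.75 × 157.22 = 117.9 kips.
Governing: min(296.9, 162.7, 83.8, 117.9) = 83.8 kips → net-section rupture.

83.8 kips (net-section rupture governs)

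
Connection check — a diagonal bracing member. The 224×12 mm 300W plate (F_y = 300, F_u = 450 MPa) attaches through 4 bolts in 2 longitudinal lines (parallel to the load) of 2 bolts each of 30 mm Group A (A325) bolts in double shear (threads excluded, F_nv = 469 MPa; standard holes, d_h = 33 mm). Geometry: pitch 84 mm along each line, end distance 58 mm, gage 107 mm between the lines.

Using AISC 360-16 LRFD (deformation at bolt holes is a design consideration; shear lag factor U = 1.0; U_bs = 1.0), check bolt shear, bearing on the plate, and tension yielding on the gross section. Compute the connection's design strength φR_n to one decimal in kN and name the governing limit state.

725.8 kN (gross-section yield governs)

Bolt shear: A_b = π(30)²/4 = 706.86 mm². φR_n = 0.75 × 469 × 706.86 × 4 × 2 = 1989.1 kN.
Bearing (12 mm plate, F_u = 450 MPa): end bolts L_c = 58 − 33/2 = 41.5, R_n = min(1.2×41.5×12×450, 2.4×30×12×450) = 268.92 kN/bolt; interior L_c = 84 − 33 = 51, R_n = 330.48 kN/bolt. φR_n = 0.75 × (2×268.92 + 2×330.48) = 899.1 kN.
Tension yield (gross): A_g = 224×12 = 2688 mm². φR_n = 0.90 × 300 × 2688 = 725.8 kN.
Governing: min(1989.1, 899.1, 725.8) = 725.8 kN → gross-section yield.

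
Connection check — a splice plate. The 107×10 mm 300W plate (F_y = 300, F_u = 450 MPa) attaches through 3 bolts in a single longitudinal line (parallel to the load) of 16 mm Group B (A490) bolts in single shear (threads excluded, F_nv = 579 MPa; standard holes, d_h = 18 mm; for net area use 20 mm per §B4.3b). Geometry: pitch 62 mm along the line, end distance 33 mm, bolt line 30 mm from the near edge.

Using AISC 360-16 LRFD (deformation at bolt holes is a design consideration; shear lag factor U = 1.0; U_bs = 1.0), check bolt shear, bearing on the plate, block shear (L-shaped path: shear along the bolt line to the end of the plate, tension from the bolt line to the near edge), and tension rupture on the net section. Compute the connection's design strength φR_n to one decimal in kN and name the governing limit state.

261.9 kN (bolt shear governs)

Bolt shear: A_b = π(16)²/4 = 201.06 mm². φR_n = 0.75 × 579 × 201.06 × 3 × 1 = 261.9 kN.
Bearing (10 mm plate, F_u = 450 MPa): end bolts L_c = 33 − 18/2 = 24, R_n = min(1.2×24×10×450, 2.4×16×10×450) = 129.6 kN/bolt; interior L_c = 62 − 18 = 44, R_n = 172.8 kN/bolt. φR_n = 0.75 × (1×129.6 + 2×172.8) = 356.4 kN.
Block shear: shear path 1×[33+2×62] = 1×157 mm, A_gv = 1570, A_nv = 1×(157 − 2.5×20)×10 = 1070 mm²; tension to near edge: (30 − 0.5×20)×10 = 200 mm². R_n = min(0.6×450×1070, 0.6×300×1570) + 1.0×450×200 = min(288.9, 282.6) + 90 = 372.6 kN. φR_n = 0.75 × 372.6 = 279.5 kN.
Tension rupture (net): A_n = (107 − 1×20)×10 = 870 mm² (U = 1.0, A_e = A_n). φR_n = 0.75 × 450 × 870 = 293.6 kN.
Governing: min(261.9, 356.4, 279.5, 293.6) = 261.9 kN → bolt shear.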